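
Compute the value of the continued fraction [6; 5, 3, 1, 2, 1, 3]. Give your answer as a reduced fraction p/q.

1826/295

a_0 = 6: 6/1
a_1 = 5: 31/5
a_2 = 3: 99/16
a_3 = 1: 130/21
a_4 = 2: 359/58
a_5 = 1: 489/79
a_6 = 3: 1826/295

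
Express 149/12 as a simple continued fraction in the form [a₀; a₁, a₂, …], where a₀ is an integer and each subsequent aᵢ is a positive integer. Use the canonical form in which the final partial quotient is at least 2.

⌊149/12⌋ = 12, remainder 5
⌊12/5⌋ = 2, remainder 2
⌊5/2⌋ = 2, remainder 1
⌊2/1⌋ = 2, remainder 0

[12; 2, 2, 2]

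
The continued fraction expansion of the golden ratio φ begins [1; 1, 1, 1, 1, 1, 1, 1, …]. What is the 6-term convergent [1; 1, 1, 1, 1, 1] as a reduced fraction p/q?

Start with 1.
1 + 1/(1/1) = 1 + 1/1 = 2/1
1 + 1/(2/1) = 1 + 1/2 = 3/2
1 + 1/(3/2) = 1 + 2/3 = 5/3
1 + 1/(5/3) = 1 + 3/5 = 8/5
1 + 1/(8/5) = 1 + 5/8 = 13/8

13/8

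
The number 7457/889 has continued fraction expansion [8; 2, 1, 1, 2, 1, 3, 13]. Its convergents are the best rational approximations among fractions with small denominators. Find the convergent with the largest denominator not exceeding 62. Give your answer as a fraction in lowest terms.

151/18

a_0 = 8: 8/1  (≤ bound)
a_1 = 2: 17/2  (≤ bound)
a_2 = 1: 25/3  (≤ bound)
a_3 = 1: 42/5  (≤ bound)
a_4 = 2: 109/13  (≤ bound)
a_5 = 1: 151/18  (≤ bound)
a_6 = 3: 562/67  (> 62, stop)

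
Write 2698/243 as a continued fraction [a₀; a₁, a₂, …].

Run the Euclidean algorithm, recording each quotient:
⌊2698/243⌋ = 11, remainder 25
⌊243/25⌋ = 9, remainder 18
⌊25/18⌋ = 1, remainder 7
⌊18/7⌋ = 2, remainder 4
⌊7/4⌋ = 1, remainder 3
⌊4/3⌋ = 1, remainder 1
⌊3/1⌋ = 3, remainder 0

[11; 9, 1, 2, 1, 1, 3]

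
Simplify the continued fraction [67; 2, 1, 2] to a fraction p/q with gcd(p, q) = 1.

539/8

a_0 = 67: 67/1
a_1 = 2: 135/2
a_2 = 1: 202/3
a_3 = 2: 539/8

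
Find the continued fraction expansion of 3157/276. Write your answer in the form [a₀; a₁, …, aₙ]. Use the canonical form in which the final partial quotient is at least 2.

[11; 2, 3, 1, 1, 3, 1, 3]

⌊3157/276⌋ = 11, remainder 121
⌊276/121⌋ = 2, remainder 34
⌊121/34⌋ = 3, remainder 19
⌊34/19⌋ = 1, remainder 15
⌊19/15⌋ = 1, remainder 4
⌊15/4⌋ = 3, remainder 3
⌊4/3⌋ = 1, remainder 1
⌊3/1⌋ = 3, remainder 0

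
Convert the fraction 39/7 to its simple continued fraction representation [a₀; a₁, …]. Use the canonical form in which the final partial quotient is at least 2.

Repeatedly divide and take the remainder:
⌊39/7⌋ = 5, remainder 4
⌊7/4⌋ = 1, remainder 3
⌊4/3⌋ = 1, remainder 1
⌊3/1⌋ = 3, remainder 0

[5; 1, 1, 3]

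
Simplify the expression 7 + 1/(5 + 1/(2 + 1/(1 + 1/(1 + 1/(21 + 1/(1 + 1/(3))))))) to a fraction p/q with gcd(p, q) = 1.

17338/2413

a_0 = 7: 7/1
a_1 = 5: 36/5
a_2 = 2: 79/11
a_3 = 1: 115/16
a_4 = 1: 194/27
a_5 = 21: 4189/583
a_6 = 1: 4383/610
a_7 = 3: 17338/2413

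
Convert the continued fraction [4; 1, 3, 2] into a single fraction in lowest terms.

a_0 = 4: 4/1
a_1 = 1: 5/1
a_2 = 3: 19/4
a_3 = 2: 43/9

43/9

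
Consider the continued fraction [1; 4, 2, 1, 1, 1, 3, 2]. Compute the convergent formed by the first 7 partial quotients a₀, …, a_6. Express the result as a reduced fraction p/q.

156/127

Compute successive convergents:
a_0 = 1: 1/1
a_1 = 4: 5/4
a_2 = 2: 11/9
a_3 = 1: 16/13
a_4 = 1: 27/22
a_5 = 1: 43/35
a_6 = 3: 156/127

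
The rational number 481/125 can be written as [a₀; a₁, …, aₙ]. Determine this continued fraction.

⌊481/125⌋ = 3, remainder 106
⌊125/106⌋ = 1, remainder 19
⌊106/19⌋ = 5, remainder 11
⌊19/11⌋ = 1, remainder 8
⌊11/8⌋ = 1, remainder 3
⌊8/3⌋ = 2, remainder 2
⌊3/2⌋ = 1, remainder 1
⌊2/1⌋ = 2, remainder 0

[3; 1, 5, 1, 1, 2, 1, 2]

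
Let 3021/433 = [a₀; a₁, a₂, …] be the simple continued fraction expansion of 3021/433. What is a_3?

Repeatedly divide and take the remainder:
3021 = 6·433 + 423, so a_0 = 6
433 = 1·423 + 10, so a_1 = 1
423 = 42·10 + 3, so a_2 = 42
10 = 3·3 + 1, so a_3 = 3

3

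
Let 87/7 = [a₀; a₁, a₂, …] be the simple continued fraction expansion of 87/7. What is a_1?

2

⌊87/7⌋ = 12, remainder 3
⌊7/3⌋ = 2, remainder 1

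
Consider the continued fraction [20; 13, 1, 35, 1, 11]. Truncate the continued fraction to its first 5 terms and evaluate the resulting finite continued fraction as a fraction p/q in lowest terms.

10377/517

Start with 1.
35 + 1/(1/1) = 35 + 1/1 = 36/1
1 + 1/(36/1) = 1 + 1/36 = 37/36
13 + 1/(37/36) = 13 + 36/37 = 517/37
20 + 1/(517/37) = 20 + 37/517 = 10377/517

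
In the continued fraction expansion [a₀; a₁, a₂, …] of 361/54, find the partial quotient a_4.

1

361 = 6·54 + 37, so a_0 = 6
54 = 1·37 + 17, so a_1 = 1
37 = 2·17 + 3, so a_2 = 2
17 = 5·3 + 2, so a_3 = 5
3 = 1·2 + 1, so a_4 = 1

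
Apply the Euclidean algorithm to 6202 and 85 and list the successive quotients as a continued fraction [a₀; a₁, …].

Repeatedly divide and take the remainder:
6202 ÷ 85 → quotient 72, remainder 82
85 ÷ 82 → quotient 1, remainder 3
82 ÷ 3 → quotient 27, remainder 1
3 ÷ 1 → quotient 3, remainder 0

[72; 1, 27, 3]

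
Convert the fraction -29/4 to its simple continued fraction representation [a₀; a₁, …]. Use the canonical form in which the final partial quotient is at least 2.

[-8; 1, 3]

Apply division with remainder until the remainder is 0:
-29 = -8·4 + 3, so a_0 = -8
4 = 1·3 + 1, so a_1 = 1
3 = 3·1 + 0, so a_2 = 3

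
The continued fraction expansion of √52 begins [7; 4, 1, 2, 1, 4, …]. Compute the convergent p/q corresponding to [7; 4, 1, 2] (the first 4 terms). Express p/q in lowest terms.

Build up convergents one term at a time:
a_0 = 7: 7/1
a_1 = 4: 29/4
a_2 = 1: 36/5
a_3 = 2: 101/14

101/14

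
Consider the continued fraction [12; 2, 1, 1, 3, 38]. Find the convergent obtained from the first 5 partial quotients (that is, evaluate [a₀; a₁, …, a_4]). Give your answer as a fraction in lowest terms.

Start with 3.
1 + 1/(3/1) = 1 + 1/3 = 4/3
1 + 1/(4/3) = 1 + 3/4 = 7/4
2 + 1/(7/4) = 2 + 4/7 = 18/7
12 + 1/(18/7) = 12 + 7/18 = 223/18

223/18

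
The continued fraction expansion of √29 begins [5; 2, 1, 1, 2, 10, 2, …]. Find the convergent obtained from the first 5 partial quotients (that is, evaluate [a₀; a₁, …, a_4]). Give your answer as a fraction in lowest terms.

Start with 2.
1 + 1/(2/1) = 1 + 1/2 = 3/2
1 + 1/(3/2) = 1 + 2/3 = 5/3
2 + 1/(5/3) = 2 + 3/5 = 13/5
5 + 1/(13/5) = 5 + 5/13 = 70/13

70/13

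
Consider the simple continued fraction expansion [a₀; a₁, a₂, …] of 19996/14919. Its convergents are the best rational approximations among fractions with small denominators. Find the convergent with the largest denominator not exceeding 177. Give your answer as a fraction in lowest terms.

193/144

a_0 = 1: 1/1  (≤ bound)
a_1 = 2: 3/2  (≤ bound)
a_2 = 1: 4/3  (≤ bound)
a_3 = 15: 63/47  (≤ bound)
a_4 = 3: 193/144  (≤ bound)
a_5 = 1: 256/191  (> 177, stop)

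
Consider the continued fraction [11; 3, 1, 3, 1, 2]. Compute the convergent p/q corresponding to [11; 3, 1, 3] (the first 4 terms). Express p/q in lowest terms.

Start with 3.
1 + 1/(3/1) = 1 + 1/3 = 4/3
3 + 1/(4/3) = 3 + 3/4 = 15/4
11 + 1/(15/4) = 11 + 4/15 = 169/15

169/15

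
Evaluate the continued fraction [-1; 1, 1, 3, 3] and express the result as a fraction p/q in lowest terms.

-10/23

Build up convergents one term at a time:
a_0 = -1: -1/1
a_1 = 1: 0/1
a_2 = 1: -1/2
a_3 = 3: -3/7
a_4 = 3: -10/23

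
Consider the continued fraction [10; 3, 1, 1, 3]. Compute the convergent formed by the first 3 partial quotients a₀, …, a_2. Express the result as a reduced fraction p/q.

41/4

Start with 1.
3 + 1/(1/1) = 3 + 1/1 = 4/1
10 + 1/(4/1) = 10 + 1/4 = 41/4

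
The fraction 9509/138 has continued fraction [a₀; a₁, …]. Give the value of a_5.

9509 = 68·138 + 125, so a_0 = 68
138 = 1·125 + 13, so a_1 = 1
125 = 9·13 + 8, so a_2 = 9
13 = 1·8 + 5, so a_3 = 1
8 = 1·5 + 3, so a_4 = 1
5 = 1·3 + 2, so a_5 = 1

1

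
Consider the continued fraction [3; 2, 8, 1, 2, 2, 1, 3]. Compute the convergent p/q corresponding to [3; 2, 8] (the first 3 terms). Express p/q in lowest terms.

59/17

Use the convergent recurrence hₖ = aₖ·hₖ₋₁ + hₖ₋₂ (and likewise for the denominators kₖ):
a_0 = 3: 3/1
a_1 = 2: 7/2
a_2 = 8: 59/17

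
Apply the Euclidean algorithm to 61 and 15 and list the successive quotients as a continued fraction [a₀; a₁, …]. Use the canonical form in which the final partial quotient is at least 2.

61 = 4·15 + 1, so a_0 = 4
15 = 15·1 + 0, so a_1 = 15

[4; 15]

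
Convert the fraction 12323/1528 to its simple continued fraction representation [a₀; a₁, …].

Apply division with remainder until the remainder is 0:
⌊12323/1528⌋ = 8, remainder 99
⌊1528/99⌋ = 15, remainder 43
⌊99/43⌋ = 2, remainder 13
⌊43/13⌋ = 3, remainder 4
⌊13/4⌋ = 3, remainder 1
⌊4/1⌋ = 4, remainder 0

[8; 15, 2, 3, 3, 4]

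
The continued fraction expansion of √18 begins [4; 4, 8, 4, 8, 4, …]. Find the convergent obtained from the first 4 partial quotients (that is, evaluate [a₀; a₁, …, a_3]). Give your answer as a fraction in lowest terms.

a_0 = 4: 4/1
a_1 = 4: 17/4
a_2 = 8: 140/33
a_3 = 4: 577/136

577/136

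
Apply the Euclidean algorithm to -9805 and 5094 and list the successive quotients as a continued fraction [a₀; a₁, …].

[-2; 13, 3, 3, 38]

Apply division with remainder until the remainder is 0:
-9805 ÷ 5094 → quotient -2, remainder 383
5094 ÷ 383 → quotient 13, remainder 115
383 ÷ 115 → quotient 3, remainder 38
115 ÷ 38 → quotient 3, remainder 1
38 ÷ 1 → quotient 38, remainder 0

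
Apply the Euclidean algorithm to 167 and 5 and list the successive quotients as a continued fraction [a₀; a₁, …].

167 ÷ 5 → quotient 33, remainder 2
5 ÷ 2 → quotient 2, remainder 1
2 ÷ 1 → quotient 2, remainder 0

[33; 2, 2]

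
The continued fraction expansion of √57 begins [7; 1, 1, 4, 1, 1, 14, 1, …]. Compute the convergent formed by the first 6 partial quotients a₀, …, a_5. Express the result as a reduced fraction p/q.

Build up convergents one term at a time:
a_0 = 7: 7/1
a_1 = 1: 8/1
a_2 = 1: 15/2
a_3 = 4: 68/9
a_4 = 1: 83/11
a_5 = 1: 151/20

151/20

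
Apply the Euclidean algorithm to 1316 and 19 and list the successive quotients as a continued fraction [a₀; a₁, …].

[69; 3, 1, 4]

1316 = 69·19 + 5, so a_0 = 69
19 = 3·5 + 4, so a_1 = 3
5 = 1·4 + 1, so a_2 = 1
4 = 4·1 + 0, so a_3 = 4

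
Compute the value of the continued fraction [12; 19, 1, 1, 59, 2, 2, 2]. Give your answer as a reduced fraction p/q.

338002/28047

Start with 2.
2 + 1/(2/1) = 2 + 1/2 = 5/2
2 + 1/(5/2) = 2 + 2/5 = 12/5
59 + 1/(12/5) = 59 + 5/12 = 713/12
1 + 1/(713/12) = 1 + 12/713 = 725/713
1 + 1/(725/713) = 1 + 713/725 = 1438/725
19 + 1/(1438/725) = 19 + 725/1438 = 28047/1438
12 + 1/(28047/1438) = 12 + 1438/28047 = 338002/28047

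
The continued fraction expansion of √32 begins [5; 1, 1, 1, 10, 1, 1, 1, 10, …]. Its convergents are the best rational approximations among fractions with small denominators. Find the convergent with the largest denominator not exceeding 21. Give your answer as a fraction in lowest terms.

a_0 = 5: 5/1  (≤ bound)
a_1 = 1: 6/1  (≤ bound)
a_2 = 1: 11/2  (≤ bound)
a_3 = 1: 17/3  (≤ bound)
a_4 = 10: 181/32  (> 21, stop)

17/3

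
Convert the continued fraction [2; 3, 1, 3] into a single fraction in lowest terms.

Build up convergents one term at a time:
a_0 = 2: 2/1
a_1 = 3: 7/3
a_2 = 1: 9/4
a_3 = 3: 34/15

34/15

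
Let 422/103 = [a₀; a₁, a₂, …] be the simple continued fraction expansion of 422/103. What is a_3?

3

422 ÷ 103 → quotient 4, remainder 10
103 ÷ 10 → quotient 10, remainder 3
10 ÷ 3 → quotient 3, remainder 1
3 ÷ 1 → quotient 3, remainder 0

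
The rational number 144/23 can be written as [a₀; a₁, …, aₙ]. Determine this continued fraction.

144 ÷ 23 → quotient 6, remainder 6
23 ÷ 6 → quotient 3, remainder 5
6 ÷ 5 → quotient 1, remainder 1
5 ÷ 1 → quotient 5, remainder 0

[6; 3, 1, 5]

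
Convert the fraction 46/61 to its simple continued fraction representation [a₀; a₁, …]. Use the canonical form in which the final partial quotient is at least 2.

[0; 1, 3, 15]

⌊46/61⌋ = 0, remainder 46
⌊61/46⌋ = 1, remainder 15
⌊46/15⌋ = 3, remainder 1
⌊15/1⌋ = 15, remainder 0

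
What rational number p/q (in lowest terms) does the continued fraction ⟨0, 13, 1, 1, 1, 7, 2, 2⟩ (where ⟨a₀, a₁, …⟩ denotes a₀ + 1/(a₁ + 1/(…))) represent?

Start with 2.
2 + 1/(2/1) = 2 + 1/2 = 5/2
7 + 1/(5/2) = 7 + 2/5 = 37/5
1 + 1/(37/5) = 1 + 5/37 = 42/37
1 + 1/(42/37) = 1 + 37/42 = 79/42
1 + 1/(79/42) = 1 + 42/79 = 121/79
13 + 1/(121/79) = 13 + 79/121 = 1652/121
0 + 1/(1652/121) = 0 + 121/1652 = 121/1652

121/1652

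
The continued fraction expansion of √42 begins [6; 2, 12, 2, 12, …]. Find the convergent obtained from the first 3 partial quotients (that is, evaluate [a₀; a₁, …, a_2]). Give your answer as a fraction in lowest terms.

Start with 12.
2 + 1/(12/1) = 2 + 1/12 = 25/12
6 + 1/(25/12) = 6 + 12/25 = 162/25

162/25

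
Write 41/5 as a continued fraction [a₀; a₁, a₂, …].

[8; 5]

Apply division with remainder until the remainder is 0:
41 ÷ 5 → quotient 8, remainder 1
5 ÷ 1 → quotient 5, remainder 0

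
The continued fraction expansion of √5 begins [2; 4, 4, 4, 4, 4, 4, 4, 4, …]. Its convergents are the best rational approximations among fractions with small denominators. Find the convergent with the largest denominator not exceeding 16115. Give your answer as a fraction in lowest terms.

List convergents until the denominator exceeds the bound:
a_0 = 2: 2/1  (≤ bound)
a_1 = 4: 9/4  (≤ bound)
a_2 = 4: 38/17  (≤ bound)
a_3 = 4: 161/72  (≤ bound)
a_4 = 4: 682/305  (≤ bound)
a_5 = 4: 2889/1292  (≤ bound)
a_6 = 4: 12238/5473  (≤ bound)
a_7 = 4: 51841/23184  (> 16115, stop)

12238/5473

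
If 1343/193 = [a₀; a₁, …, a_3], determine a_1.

1343 = 6·193 + 185, so a_0 = 6
193 = 1·185 + 8, so a_1 = 1

1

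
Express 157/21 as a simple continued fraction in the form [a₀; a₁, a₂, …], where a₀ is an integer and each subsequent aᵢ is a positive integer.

157 = 7·21 + 10, so a_0 = 7
21 = 2·10 + 1, so a_1 = 2
10 = 10·1 + 0, so a_2 = 10

[7; 2, 10]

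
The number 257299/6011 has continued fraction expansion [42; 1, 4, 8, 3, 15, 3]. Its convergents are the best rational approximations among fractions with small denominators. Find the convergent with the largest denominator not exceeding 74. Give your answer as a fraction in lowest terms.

1755/41

a_0 = 42: 42/1  (≤ bound)
a_1 = 1: 43/1  (≤ bound)
a_2 = 4: 214/5  (≤ bound)
a_3 = 8: 1755/41  (≤ bound)
a_4 = 3: 5479/128  (> 74, stop)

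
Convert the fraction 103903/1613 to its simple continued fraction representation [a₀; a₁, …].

[64; 2, 2, 2, 9, 1, 12]

Repeatedly divide and take the remainder:
⌊103903/1613⌋ = 64, remainder 671
⌊1613/671⌋ = 2, remainder 271
⌊671/271⌋ = 2, remainder 129
⌊271/129⌋ = 2, remainder 13
⌊129/13⌋ = 9, remainder 12
⌊13/12⌋ = 1, remainder 1
⌊12/1⌋ = 12, remainder 0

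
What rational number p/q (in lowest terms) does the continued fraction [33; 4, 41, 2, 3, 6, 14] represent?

3453555/103871

a_0 = 33: 33/1
a_1 = 4: 133/4
a_2 = 41: 5486/165
a_3 = 2: 11105/334
a_4 = 3: 38801/1167
a_5 = 6: 243911/7336
a_6 = 14: 3453555/103871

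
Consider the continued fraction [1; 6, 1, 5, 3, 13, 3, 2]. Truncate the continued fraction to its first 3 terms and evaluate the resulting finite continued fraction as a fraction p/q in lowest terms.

8/7

Use the convergent recurrence hₖ = aₖ·hₖ₋₁ + hₖ₋₂ (and likewise for the denominators kₖ):
a_0 = 1: 1/1
a_1 = 6: 7/6
a_2 = 1: 8/7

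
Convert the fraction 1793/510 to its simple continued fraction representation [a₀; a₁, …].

[3; 1, 1, 15, 2, 3, 2]

Repeatedly divide and take the remainder:
⌊1793/510⌋ = 3, remainder 263
⌊510/263⌋ = 1, remainder 247
⌊263/247⌋ = 1, remainder 16
⌊247/16⌋ = 15, remainder 7
⌊16/7⌋ = 2, remainder 2
⌊7/2⌋ = 3, remainder 1
⌊2/1⌋ = 2, remainder 0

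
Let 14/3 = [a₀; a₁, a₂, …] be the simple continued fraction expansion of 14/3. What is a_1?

1

14 = 4·3 + 2, so a_0 = 4
3 = 1·2 + 1, so a_1 = 1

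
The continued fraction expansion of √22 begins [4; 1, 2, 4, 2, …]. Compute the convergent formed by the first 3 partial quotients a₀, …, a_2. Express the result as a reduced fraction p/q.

Compute successive convergents:
a_0 = 4: 4/1
a_1 = 1: 5/1
a_2 = 2: 14/3

14/3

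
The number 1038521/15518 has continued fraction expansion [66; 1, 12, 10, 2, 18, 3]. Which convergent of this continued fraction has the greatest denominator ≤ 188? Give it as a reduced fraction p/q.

8767/131

List convergents until the denominator exceeds the bound:
a_0 = 66: 66/1  (≤ bound)
a_1 = 1: 67/1  (≤ bound)
a_2 = 12: 870/13  (≤ bound)
a_3 = 10: 8767/131  (≤ bound)
a_4 = 2: 18404/275  (> 188, stop)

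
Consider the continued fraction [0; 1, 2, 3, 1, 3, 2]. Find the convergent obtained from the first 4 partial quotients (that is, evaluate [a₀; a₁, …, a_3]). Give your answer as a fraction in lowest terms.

7/10

Compute successive convergents:
a_0 = 0: 0/1
a_1 = 1: 1/1
a_2 = 2: 2/3
a_3 = 3: 7/10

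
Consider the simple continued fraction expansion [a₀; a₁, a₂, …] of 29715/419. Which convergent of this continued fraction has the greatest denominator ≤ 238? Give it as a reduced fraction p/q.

List convergents until the denominator exceeds the bound:
a_0 = 70: 70/1  (≤ bound)
a_1 = 1: 71/1  (≤ bound)
a_2 = 11: 851/12  (≤ bound)
a_3 = 3: 2624/37  (≤ bound)
a_4 = 11: 29715/419  (> 238, stop)

2624/37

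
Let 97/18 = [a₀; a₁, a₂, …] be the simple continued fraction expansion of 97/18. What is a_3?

Repeatedly divide and take the remainder:
97 ÷ 18 → quotient 5, remainder 7
18 ÷ 7 → quotient 2, remainder 4
7 ÷ 4 → quotient 1, remainder 3
4 ÷ 3 → quotient 1, remainder 1

1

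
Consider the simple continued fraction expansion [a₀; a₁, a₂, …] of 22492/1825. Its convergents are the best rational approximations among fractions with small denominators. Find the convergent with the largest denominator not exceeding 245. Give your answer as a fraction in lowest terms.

a_0 = 12: 12/1  (≤ bound)
a_1 = 3: 37/3  (≤ bound)
a_2 = 12: 456/37  (≤ bound)
a_3 = 12: 5509/447  (> 245, stop)

456/37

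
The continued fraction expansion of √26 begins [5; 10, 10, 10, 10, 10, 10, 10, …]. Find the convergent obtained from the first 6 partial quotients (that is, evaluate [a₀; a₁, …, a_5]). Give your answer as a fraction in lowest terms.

530451/104030

a_0 = 5: 5/1
a_1 = 10: 51/10
a_2 = 10: 515/101
a_3 = 10: 5201/1020
a_4 = 10: 52525/10301
a_5 = 10: 530451/104030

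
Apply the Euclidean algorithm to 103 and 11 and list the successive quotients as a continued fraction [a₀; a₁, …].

⌊103/11⌋ = 9, remainder 4
⌊11/4⌋ = 2, remainder 3
⌊4/3⌋ = 1, remainder 1
⌊3/1⌋ = 3, remainder 0

[9; 2, 1, 3]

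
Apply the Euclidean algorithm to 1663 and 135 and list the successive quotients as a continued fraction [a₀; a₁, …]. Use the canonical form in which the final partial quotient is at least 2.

[12; 3, 7, 6]

1663 = 12·135 + 43, so a_0 = 12
135 = 3·43 + 6, so a_1 = 3
43 = 7·6 + 1, so a_2 = 7
6 = 6·1 + 0, so a_3 = 6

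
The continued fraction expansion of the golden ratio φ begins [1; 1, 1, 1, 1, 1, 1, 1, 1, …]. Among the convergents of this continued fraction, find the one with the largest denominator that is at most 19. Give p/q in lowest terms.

a_0 = 1: 1/1  (≤ bound)
a_1 = 1: 2/1  (≤ bound)
a_2 = 1: 3/2  (≤ bound)
a_3 = 1: 5/3  (≤ bound)
a_4 = 1: 8/5  (≤ bound)
a_5 = 1: 13/8  (≤ bound)
a_6 = 1: 21/13  (≤ bound)
a_7 = 1: 34/21  (> 19, stop)

21/13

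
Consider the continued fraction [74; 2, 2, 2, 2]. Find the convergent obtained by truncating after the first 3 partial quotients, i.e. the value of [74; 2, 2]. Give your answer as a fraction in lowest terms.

372/5

a_0 = 74: 74/1
a_1 = 2: 149/2
a_2 = 2: 372/5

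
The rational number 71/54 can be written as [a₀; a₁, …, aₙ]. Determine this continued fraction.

[1; 3, 5, 1, 2]

Apply division with remainder until the remainder is 0:
⌊71/54⌋ = 1, remainder 17
⌊54/17⌋ = 3, remainder 3
⌊17/3⌋ = 5, remainder 2
⌊3/2⌋ = 1, remainder 1
⌊2/1⌋ = 2, remainder 0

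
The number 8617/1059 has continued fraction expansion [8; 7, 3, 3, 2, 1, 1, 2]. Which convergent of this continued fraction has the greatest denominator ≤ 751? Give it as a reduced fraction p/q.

3328/409

List convergents until the denominator exceeds the bound:
a_0 = 8: 8/1  (≤ bound)
a_1 = 7: 57/7  (≤ bound)
a_2 = 3: 179/22  (≤ bound)
a_3 = 3: 594/73  (≤ bound)
a_4 = 2: 1367/168  (≤ bound)
a_5 = 1: 1961/241  (≤ bound)
a_6 = 1: 3328/409  (≤ bound)
a_7 = 2: 8617/1059  (> 751, stop)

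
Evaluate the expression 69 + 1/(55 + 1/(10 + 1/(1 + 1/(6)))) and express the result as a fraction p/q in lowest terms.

288979/4187

Start with 6.
1 + 1/(6/1) = 1 + 1/6 = 7/6
10 + 1/(7/6) = 10 + 6/7 = 76/7
55 + 1/(76/7) = 55 + 7/76 = 4187/76
69 + 1/(4187/76) = 69 + 76/4187 = 288979/4187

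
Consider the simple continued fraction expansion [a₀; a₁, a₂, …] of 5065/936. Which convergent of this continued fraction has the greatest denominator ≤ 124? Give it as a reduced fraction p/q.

a_0 = 5: 5/1  (≤ bound)
a_1 = 2: 11/2  (≤ bound)
a_2 = 2: 27/5  (≤ bound)
a_3 = 3: 92/17  (≤ bound)
a_4 = 7: 671/124  (≤ bound)
a_5 = 1: 763/141  (> 124, stop)

671/124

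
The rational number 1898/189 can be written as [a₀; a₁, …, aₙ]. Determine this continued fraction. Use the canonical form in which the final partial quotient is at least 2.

Run the Euclidean algorithm, recording each quotient:
⌊1898/189⌋ = 10, remainder 8
⌊189/8⌋ = 23, remainder 5
⌊8/5⌋ = 1, remainder 3
⌊5/3⌋ = 1, remainder 2
⌊3/2⌋ = 1, remainder 1
⌊2/1⌋ = 2, remainder 0

[10; 23, 1, 1, 1, 2]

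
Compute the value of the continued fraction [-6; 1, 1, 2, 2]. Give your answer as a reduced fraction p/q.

-65/12

Work from the innermost term outward:
Start with 2.
2 + 1/(2/1) = 2 + 1/2 = 5/2
1 + 1/(5/2) = 1 + 2/5 = 7/5
1 + 1/(7/5) = 1 + 5/7 = 12/7
-6 + 1/(12/7) = -6 + 7/12 = -65/12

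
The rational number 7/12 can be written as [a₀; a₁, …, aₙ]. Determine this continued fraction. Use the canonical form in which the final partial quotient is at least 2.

Apply division with remainder until the remainder is 0:
7 = 0·12 + 7, so a_0 = 0
12 = 1·7 + 5, so a_1 = 1
7 = 1·5 + 2, so a_2 = 1
5 = 2·2 + 1, so a_3 = 2
2 = 2·1 + 0, so a_4 = 2

[0; 1, 1, 2, 2]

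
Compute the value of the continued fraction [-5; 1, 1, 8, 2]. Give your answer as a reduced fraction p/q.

-161/36

Start with 2.
8 + 1/(2/1) = 8 + 1/2 = 17/2
1 + 1/(17/2) = 1 + 2/17 = 19/17
1 + 1/(19/17) = 1 + 17/19 = 36/19
-5 + 1/(36/19) = -5 + 19/36 = -161/36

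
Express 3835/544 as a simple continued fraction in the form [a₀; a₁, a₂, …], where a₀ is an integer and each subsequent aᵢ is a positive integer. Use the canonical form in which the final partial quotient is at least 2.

3835 ÷ 544 → quotient 7, remainder 27
544 ÷ 27 → quotient 20, remainder 4
27 ÷ 4 → quotient 6, remainder 3
4 ÷ 3 → quotient 1, remainder 1
3 ÷ 1 → quotient 3, remainder 0

[7; 20, 6, 1, 3]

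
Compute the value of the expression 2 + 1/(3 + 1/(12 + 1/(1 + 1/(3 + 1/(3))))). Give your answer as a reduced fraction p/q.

1188/511

Start with 3.
3 + 1/(3/1) = 3 + 1/3 = 10/3
1 + 1/(10/3) = 1 + 3/10 = 13/10
12 + 1/(13/10) = 12 + 10/13 = 166/13
3 + 1/(166/13) = 3 + 13/166 = 511/166
2 + 1/(511/166) = 2 + 166/511 = 1188/511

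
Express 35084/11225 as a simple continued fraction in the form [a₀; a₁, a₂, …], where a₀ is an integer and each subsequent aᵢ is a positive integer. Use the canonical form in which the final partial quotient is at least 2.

35084 ÷ 11225 → quotient 3, remainder 1409
11225 ÷ 1409 → quotient 7, remainder 1362
1409 ÷ 1362 → quotient 1, remainder 47
1362 ÷ 47 → quotient 28, remainder 46
47 ÷ 46 → quotient 1, remainder 1
46 ÷ 1 → quotient 46, remainder 0

[3; 7, 1, 28, 1, 46]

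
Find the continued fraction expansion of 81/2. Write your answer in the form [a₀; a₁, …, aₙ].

[40; 2]

Repeatedly divide and take the remainder:
81 ÷ 2 → quotient 40, remainder 1
2 ÷ 1 → quotient 2, remainder 0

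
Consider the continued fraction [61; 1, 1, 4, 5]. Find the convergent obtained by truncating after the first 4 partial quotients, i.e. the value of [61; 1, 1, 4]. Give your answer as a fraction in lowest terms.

554/9

Use the convergent recurrence hₖ = aₖ·hₖ₋₁ + hₖ₋₂ (and likewise for the denominators kₖ):
a_0 = 61: 61/1
a_1 = 1: 62/1
a_2 = 1: 123/2
a_3 = 4: 554/9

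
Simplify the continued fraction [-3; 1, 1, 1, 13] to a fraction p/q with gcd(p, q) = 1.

-96/41

Build up convergents one term at a time:
a_0 = -3: -3/1
a_1 = 1: -2/1
a_2 = 1: -5/2
a_3 = 1: -7/3
a_4 = 13: -96/41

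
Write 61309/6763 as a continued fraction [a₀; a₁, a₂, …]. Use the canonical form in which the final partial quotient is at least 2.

[9; 15, 3, 3, 10, 1, 3]

Apply division with remainder until the remainder is 0:
⌊61309/6763⌋ = 9, remainder 442
⌊6763/442⌋ = 15, remainder 133
⌊442/133⌋ = 3, remainder 43
⌊133/43⌋ = 3, remainder 4
⌊43/4⌋ = 10, remainder 3
⌊4/3⌋ = 1, remainder 1
⌊3/1⌋ = 3, remainder 0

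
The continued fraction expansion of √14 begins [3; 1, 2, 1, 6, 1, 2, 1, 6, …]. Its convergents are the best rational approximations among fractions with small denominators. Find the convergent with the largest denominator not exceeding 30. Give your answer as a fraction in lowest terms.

101/27

List convergents until the denominator exceeds the bound:
a_0 = 3: 3/1  (≤ bound)
a_1 = 1: 4/1  (≤ bound)
a_2 = 2: 11/3  (≤ bound)
a_3 = 1: 15/4  (≤ bound)
a_4 = 6: 101/27  (≤ bound)
a_5 = 1: 116/31  (> 30, stop)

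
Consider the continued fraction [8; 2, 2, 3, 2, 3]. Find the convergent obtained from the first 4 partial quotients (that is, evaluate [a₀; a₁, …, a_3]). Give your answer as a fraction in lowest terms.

a_0 = 8: 8/1
a_1 = 2: 17/2
a_2 = 2: 42/5
a_3 = 3: 143/17

143/17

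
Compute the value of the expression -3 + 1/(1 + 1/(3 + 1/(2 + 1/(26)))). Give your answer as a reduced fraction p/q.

-529/238

a_0 = -3: -3/1
a_1 = 1: -2/1
a_2 = 3: -9/4
a_3 = 2: -20/9
a_4 = 26: -529/238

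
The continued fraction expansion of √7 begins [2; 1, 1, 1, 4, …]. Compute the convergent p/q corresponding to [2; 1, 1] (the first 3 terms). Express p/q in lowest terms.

5/2

a_0 = 2: 2/1
a_1 = 1: 3/1
a_2 = 1: 5/2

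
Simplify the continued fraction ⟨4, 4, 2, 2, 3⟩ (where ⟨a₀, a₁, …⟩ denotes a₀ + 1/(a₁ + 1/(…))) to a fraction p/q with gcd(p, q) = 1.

317/75

Collapse the nested fraction from the inside out:
Start with 3.
2 + 1/(3/1) = 2 + 1/3 = 7/3
2 + 1/(7/3) = 2 + 3/7 = 17/7
4 + 1/(17/7) = 4 + 7/17 = 75/17
4 + 1/(75/17) = 4 + 17/75 = 317/75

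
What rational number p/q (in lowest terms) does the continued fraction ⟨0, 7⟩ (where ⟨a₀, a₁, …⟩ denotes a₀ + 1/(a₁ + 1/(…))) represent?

1/7

Use the convergent recurrence hₖ = aₖ·hₖ₋₁ + hₖ₋₂ (and likewise for the denominators kₖ):
a_0 = 0: 0/1
a_1 = 7: 1/7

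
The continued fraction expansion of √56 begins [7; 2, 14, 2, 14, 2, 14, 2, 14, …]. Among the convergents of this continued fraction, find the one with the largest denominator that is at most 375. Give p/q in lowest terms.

List convergents until the denominator exceeds the bound:
a_0 = 7: 7/1  (≤ bound)
a_1 = 2: 15/2  (≤ bound)
a_2 = 14: 217/29  (≤ bound)
a_3 = 2: 449/60  (≤ bound)
a_4 = 14: 6503/869  (> 375, stop)

449/60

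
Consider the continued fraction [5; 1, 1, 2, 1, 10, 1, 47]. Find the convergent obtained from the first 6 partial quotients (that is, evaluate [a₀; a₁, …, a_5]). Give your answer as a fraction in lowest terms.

a_0 = 5: 5/1
a_1 = 1: 6/1
a_2 = 1: 11/2
a_3 = 2: 28/5
a_4 = 1: 39/7
a_5 = 10: 418/75

418/75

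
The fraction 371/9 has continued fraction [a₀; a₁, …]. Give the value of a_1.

⌊371/9⌋ = 41, remainder 2
⌊9/2⌋ = 4, remainder 1

4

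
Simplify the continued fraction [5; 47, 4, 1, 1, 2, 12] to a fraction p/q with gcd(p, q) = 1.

Start with 12.
2 + 1/(12/1) = 2 + 1/12 = 25/12
1 + 1/(25/12) = 1 + 12/25 = 37/25
1 + 1/(37/25) = 1 + 25/37 = 62/37
4 + 1/(62/37) = 4 + 37/62 = 285/62
47 + 1/(285/62) = 47 + 62/285 = 13457/285
5 + 1/(13457/285) = 5 + 285/13457 = 67570/13457

67570/13457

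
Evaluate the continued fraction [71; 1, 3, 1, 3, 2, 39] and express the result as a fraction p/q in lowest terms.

121757/1696

Collapse the nested fraction from the inside out:
Start with 39.
2 + 1/(39/1) = 2 + 1/39 = 79/39
3 + 1/(79/39) = 3 + 39/79 = 276/79
1 + 1/(276/79) = 1 + 79/276 = 355/276
3 + 1/(355/276) = 3 + 276/355 = 1341/355
1 + 1/(1341/355) = 1 + 355/1341 = 1696/1341
71 + 1/(1696/1341) = 71 + 1341/1696 = 121757/1696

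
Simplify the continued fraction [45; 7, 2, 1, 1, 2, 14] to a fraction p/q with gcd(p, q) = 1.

62332/1381

Starting at the tail and folding back:
Start with 14.
2 + 1/(14/1) = 2 + 1/14 = 29/14
1 + 1/(29/14) = 1 + 14/29 = 43/29
1 + 1/(43/29) = 1 + 29/43 = 72/43
2 + 1/(72/43) = 2 + 43/72 = 187/72
7 + 1/(187/72) = 7 + 72/187 = 1381/187
45 + 1/(1381/187) = 45 + 187/1381 = 62332/1381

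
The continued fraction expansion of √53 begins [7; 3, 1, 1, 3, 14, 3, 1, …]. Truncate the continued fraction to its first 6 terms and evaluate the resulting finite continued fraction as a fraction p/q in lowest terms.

a_0 = 7: 7/1
a_1 = 3: 22/3
a_2 = 1: 29/4
a_3 = 1: 51/7
a_4 = 3: 182/25
a_5 = 14: 2599/357

2599/357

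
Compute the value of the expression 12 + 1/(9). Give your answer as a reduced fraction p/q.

Start with 9.
12 + 1/(9/1) = 12 + 1/9 = 109/9

109/9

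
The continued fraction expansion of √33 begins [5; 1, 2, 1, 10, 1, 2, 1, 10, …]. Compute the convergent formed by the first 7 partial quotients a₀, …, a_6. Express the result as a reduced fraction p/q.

Starting at the tail and folding back:
Start with 2.
1 + 1/(2/1) = 1 + 1/2 = 3/2
10 + 1/(3/2) = 10 + 2/3 = 32/3
1 + 1/(32/3) = 1 + 3/32 = 35/32
2 + 1/(35/32) = 2 + 32/35 = 102/35
1 + 1/(102/35) = 1 + 35/102 = 137/102
5 + 1/(137/102) = 5 + 102/137 = 787/137

787/137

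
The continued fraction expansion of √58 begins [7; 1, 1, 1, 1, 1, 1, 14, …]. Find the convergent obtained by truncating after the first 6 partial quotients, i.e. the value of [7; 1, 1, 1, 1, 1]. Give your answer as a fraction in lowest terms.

61/8

Start with 1.
1 + 1/(1/1) = 1 + 1/1 = 2/1
1 + 1/(2/1) = 1 + 1/2 = 3/2
1 + 1/(3/2) = 1 + 2/3 = 5/3
1 + 1/(5/3) = 1 + 3/5 = 8/5
7 + 1/(8/5) = 7 + 5/8 = 61/8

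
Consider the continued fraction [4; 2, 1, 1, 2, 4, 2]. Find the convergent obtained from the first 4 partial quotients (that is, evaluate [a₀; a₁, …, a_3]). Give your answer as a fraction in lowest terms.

22/5

a_0 = 4: 4/1
a_1 = 2: 9/2
a_2 = 1: 13/3
a_3 = 1: 22/5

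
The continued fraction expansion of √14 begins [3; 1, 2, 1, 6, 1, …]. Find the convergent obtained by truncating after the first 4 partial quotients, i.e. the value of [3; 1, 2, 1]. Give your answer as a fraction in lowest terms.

Start with 1.
2 + 1/(1/1) = 2 + 1/1 = 3/1
1 + 1/(3/1) = 1 + 1/3 = 4/3
3 + 1/(4/3) = 3 + 3/4 = 15/4

15/4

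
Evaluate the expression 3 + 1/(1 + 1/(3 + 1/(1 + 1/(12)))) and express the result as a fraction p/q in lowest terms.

Start with 12.
1 + 1/(12/1) = 1 + 1/12 = 13/12
3 + 1/(13/12) = 3 + 12/13 = 51/13
1 + 1/(51/13) = 1 + 13/51 = 64/51
3 + 1/(64/51) = 3 + 51/64 = 243/64

243/64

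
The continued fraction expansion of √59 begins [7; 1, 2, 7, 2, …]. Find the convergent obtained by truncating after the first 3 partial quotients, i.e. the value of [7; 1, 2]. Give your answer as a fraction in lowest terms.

23/3

Compute successive convergents:
a_0 = 7: 7/1
a_1 = 1: 8/1
a_2 = 2: 23/3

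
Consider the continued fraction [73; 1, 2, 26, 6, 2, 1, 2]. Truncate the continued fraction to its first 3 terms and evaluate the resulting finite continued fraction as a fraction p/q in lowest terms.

221/3

Start with 2.
1 + 1/(2/1) = 1 + 1/2 = 3/2
73 + 1/(3/2) = 73 + 2/3 = 221/3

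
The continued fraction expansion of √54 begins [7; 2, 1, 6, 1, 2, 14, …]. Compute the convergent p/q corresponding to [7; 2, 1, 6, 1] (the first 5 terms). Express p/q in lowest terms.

a_0 = 7: 7/1
a_1 = 2: 15/2
a_2 = 1: 22/3
a_3 = 6: 147/20
a_4 = 1: 169/23

169/23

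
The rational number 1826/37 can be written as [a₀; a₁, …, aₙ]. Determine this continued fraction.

[49; 2, 1, 5, 2]

Run the Euclidean algorithm, recording each quotient:
1826 ÷ 37 → quotient 49, remainder 13
37 ÷ 13 → quotient 2, remainder 11
13 ÷ 11 → quotient 1, remainder 2
11 ÷ 2 → quotient 5, remainder 1
2 ÷ 1 → quotient 2, remainder 0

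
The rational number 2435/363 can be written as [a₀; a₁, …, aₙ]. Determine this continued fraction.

2435 = 6·363 + 257, so a_0 = 6
363 = 1·257 + 106, so a_1 = 1
257 = 2·106 + 45, so a_2 = 2
106 = 2·45 + 16, so a_3 = 2
45 = 2·16 + 13, so a_4 = 2
16 = 1·13 + 3, so a_5 = 1
13 = 4·3 + 1, so a_6 = 4
3 = 3·1 + 0, so a_7 = 3

[6; 1, 2, 2, 2, 1, 4, 3]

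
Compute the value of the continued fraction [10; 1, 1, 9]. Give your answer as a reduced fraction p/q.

200/19

Start with 9.
1 + 1/(9/1) = 1 + 1/9 = 10/9
1 + 1/(10/9) = 1 + 9/10 = 19/10
10 + 1/(19/10) = 10 + 10/19 = 200/19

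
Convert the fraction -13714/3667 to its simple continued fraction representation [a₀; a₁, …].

⌊-13714/3667⌋ = -4, remainder 954
⌊3667/954⌋ = 3, remainder 805
⌊954/805⌋ = 1, remainder 149
⌊805/149⌋ = 5, remainder 60
⌊149/60⌋ = 2, remainder 29
⌊60/29⌋ = 2, remainder 2
⌊29/2⌋ = 14, remainder 1
⌊2/1⌋ = 2, remainder 0

[-4; 3, 1, 5, 2, 2, 14, 2]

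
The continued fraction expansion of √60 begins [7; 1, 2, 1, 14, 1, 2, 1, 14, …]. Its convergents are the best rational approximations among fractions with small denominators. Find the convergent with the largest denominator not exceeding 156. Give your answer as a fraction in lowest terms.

a_0 = 7: 7/1  (≤ bound)
a_1 = 1: 8/1  (≤ bound)
a_2 = 2: 23/3  (≤ bound)
a_3 = 1: 31/4  (≤ bound)
a_4 = 14: 457/59  (≤ bound)
a_5 = 1: 488/63  (≤ bound)
a_6 = 2: 1433/185  (> 156, stop)

488/63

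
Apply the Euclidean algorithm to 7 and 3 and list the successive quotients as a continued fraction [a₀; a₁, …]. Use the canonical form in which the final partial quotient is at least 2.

[2; 3]

7 ÷ 3 → quotient 2, remainder 1
3 ÷ 1 → quotient 3, remainder 0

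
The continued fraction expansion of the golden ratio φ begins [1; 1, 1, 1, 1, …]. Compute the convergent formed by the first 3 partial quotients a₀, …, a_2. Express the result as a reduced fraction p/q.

a_0 = 1: 1/1
a_1 = 1: 2/1
a_2 = 1: 3/2

3/2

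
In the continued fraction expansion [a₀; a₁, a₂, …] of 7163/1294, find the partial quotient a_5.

1

Apply division with remainder until the remainder is 0:
7163 = 5·1294 + 693, so a_0 = 5
1294 = 1·693 + 601, so a_1 = 1
693 = 1·601 + 92, so a_2 = 1
601 = 6·92 + 49, so a_3 = 6
92 = 1·49 + 43, so a_4 = 1
49 = 1·43 + 6, so a_5 = 1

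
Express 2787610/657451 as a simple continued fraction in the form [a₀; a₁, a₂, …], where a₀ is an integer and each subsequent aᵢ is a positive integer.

[4; 4, 6, 59, 14, 3, 10]

⌊2787610/657451⌋ = 4, remainder 157806
⌊657451/157806⌋ = 4, remainder 26227
⌊157806/26227⌋ = 6, remainder 444
⌊26227/444⌋ = 59, remainder 31
⌊444/31⌋ = 14, remainder 10
⌊31/10⌋ = 3, remainder 1
⌊10/1⌋ = 10, remainder 0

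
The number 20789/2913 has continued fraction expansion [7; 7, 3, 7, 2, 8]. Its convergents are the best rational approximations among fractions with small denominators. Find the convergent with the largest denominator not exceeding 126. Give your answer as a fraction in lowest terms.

157/22

List convergents until the denominator exceeds the bound:
a_0 = 7: 7/1  (≤ bound)
a_1 = 7: 50/7  (≤ bound)
a_2 = 3: 157/22  (≤ bound)
a_3 = 7: 1149/161  (> 126, stop)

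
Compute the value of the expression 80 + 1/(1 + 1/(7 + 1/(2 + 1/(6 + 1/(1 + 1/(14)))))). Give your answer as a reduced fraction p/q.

152705/1888

Compute successive convergents:
a_0 = 80: 80/1
a_1 = 1: 81/1
a_2 = 7: 647/8
a_3 = 2: 1375/17
a_4 = 6: 8897/110
a_5 = 1: 10272/127
a_6 = 14: 152705/1888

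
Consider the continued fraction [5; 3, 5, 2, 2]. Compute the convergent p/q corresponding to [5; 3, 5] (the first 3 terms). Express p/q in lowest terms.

85/16

Collapse the nested fraction from the inside out:
Start with 5.
3 + 1/(5/1) = 3 + 1/5 = 16/5
5 + 1/(16/5) = 5 + 5/16 = 85/16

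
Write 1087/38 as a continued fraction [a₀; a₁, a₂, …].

1087 ÷ 38 → quotient 28, remainder 23
38 ÷ 23 → quotient 1, remainder 15
23 ÷ 15 → quotient 1, remainder 8
15 ÷ 8 → quotient 1, remainder 7
8 ÷ 7 → quotient 1, remainder 1
7 ÷ 1 → quotient 7, remainder 0

[28; 1, 1, 1, 1, 7]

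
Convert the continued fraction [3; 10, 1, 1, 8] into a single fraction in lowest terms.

554/179

a_0 = 3: 3/1
a_1 = 10: 31/10
a_2 = 1: 34/11
a_3 = 1: 65/21
a_4 = 8: 554/179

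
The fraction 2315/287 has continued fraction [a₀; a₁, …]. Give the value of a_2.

9

Repeatedly divide and take the remainder:
⌊2315/287⌋ = 8, remainder 19
⌊287/19⌋ = 15, remainder 2
⌊19/2⌋ = 9, remainder 1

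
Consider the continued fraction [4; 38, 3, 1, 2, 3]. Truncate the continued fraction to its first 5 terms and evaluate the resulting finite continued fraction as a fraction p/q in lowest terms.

Starting at the tail and folding back:
Start with 2.
1 + 1/(2/1) = 1 + 1/2 = 3/2
3 + 1/(3/2) = 3 + 2/3 = 11/3
38 + 1/(11/3) = 38 + 3/11 = 421/11
4 + 1/(421/11) = 4 + 11/421 = 1695/421

1695/421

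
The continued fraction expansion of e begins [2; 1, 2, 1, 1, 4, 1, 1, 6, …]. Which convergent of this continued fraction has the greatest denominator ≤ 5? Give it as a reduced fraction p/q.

11/4

List convergents until the denominator exceeds the bound:
a_0 = 2: 2/1  (≤ bound)
a_1 = 1: 3/1  (≤ bound)
a_2 = 2: 8/3  (≤ bound)
a_3 = 1: 11/4  (≤ bound)
a_4 = 1: 19/7  (> 5, stop)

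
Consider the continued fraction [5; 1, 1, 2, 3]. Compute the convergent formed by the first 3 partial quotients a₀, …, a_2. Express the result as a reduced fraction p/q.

Start with 1.
1 + 1/(1/1) = 1 + 1/1 = 2/1
5 + 1/(2/1) = 5 + 1/2 = 11/2

11/2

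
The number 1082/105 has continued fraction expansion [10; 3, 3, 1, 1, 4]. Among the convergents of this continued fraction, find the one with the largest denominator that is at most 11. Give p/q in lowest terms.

103/10

List convergents until the denominator exceeds the bound:
a_0 = 10: 10/1  (≤ bound)
a_1 = 3: 31/3  (≤ bound)
a_2 = 3: 103/10  (≤ bound)
a_3 = 1: 134/13  (> 11, stop)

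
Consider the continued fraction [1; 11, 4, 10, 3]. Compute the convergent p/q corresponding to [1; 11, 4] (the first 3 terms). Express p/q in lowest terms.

Start with 4.
11 + 1/(4/1) = 11 + 1/4 = 45/4
1 + 1/(45/4) = 1 + 4/45 = 49/45

49/45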